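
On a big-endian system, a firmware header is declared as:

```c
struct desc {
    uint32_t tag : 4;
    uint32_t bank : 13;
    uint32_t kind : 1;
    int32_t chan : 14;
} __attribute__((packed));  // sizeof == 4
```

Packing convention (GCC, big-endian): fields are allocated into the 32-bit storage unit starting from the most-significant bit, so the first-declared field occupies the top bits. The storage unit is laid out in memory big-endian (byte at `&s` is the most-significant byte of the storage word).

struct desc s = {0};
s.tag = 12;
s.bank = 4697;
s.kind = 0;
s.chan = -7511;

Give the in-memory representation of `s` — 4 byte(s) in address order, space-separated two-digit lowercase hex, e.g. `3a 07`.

tag (4b) val=12 bits=0xc at bit 28: 0xc0000000
bank (13b) val=4697 bits=0x1259 at bit 15: 0xc92c8000
kind (1b) val=0 bits=0x0 at bit 14: 0xc92c8000
chan (14b) val=-7511 bits=0x22a9 at bit 0: 0xc92ca2a9
word = 0xc92ca2a9 → big-endian bytes:
  [0]=0xc9  [1]=0x2c  [2]=0xa2  [3]=0xa9

c9 2c a2 a9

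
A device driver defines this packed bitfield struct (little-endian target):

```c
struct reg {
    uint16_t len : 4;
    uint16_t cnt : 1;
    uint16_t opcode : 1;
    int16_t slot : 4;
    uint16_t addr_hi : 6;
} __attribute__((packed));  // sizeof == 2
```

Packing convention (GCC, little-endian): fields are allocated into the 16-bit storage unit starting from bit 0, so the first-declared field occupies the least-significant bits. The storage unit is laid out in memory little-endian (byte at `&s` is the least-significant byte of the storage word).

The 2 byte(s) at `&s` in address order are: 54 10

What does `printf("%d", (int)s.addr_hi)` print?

4

[0]=0x54 [1]=0x10 (little-endian) → word 0x1054
len:4 @ bit 0 → (0x1054>>0)&0xf = 0x4
cnt:1 @ bit 4 → (0x1054>>4)&0x1 = 0x1
opcode:1 @ bit 5 → (0x1054>>5)&0x1 = 0x0
slot:4 @ bit 6 → (0x1054>>6)&0xf = 0x1
addr_hi:6 @ bit 10 → (0x1054>>10)&0x3f = 0x4  ←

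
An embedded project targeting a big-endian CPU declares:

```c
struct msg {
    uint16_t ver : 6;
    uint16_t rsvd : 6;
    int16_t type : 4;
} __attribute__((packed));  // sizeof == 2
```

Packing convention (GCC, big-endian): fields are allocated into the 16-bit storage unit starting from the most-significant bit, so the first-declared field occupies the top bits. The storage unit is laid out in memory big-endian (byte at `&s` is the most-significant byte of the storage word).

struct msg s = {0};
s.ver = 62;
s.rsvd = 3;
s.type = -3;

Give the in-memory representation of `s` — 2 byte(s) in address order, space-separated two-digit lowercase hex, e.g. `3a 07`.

ver:6 = 62 → 0x3e << 10 → word 0xf800
rsvd:6 = 3 → 0x3 << 4 → word 0xf830
type:4 = -3 → 0xd << 0 → word 0xf83d
word = 0xf83d → big-endian bytes:
  [0]=0xf8  [1]=0x3d

f8 3d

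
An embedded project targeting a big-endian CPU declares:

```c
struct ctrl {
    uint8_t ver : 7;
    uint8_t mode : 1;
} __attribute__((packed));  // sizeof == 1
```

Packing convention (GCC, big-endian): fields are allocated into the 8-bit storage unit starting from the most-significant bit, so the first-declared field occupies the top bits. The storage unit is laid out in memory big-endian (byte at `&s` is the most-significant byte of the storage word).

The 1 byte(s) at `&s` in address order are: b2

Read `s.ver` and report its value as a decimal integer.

[0]=0xb2 (big-endian) → word 0xb2
ver:7 @ bit 1 → (0xb2>>1)&0x7f = 0x59  ←
mode:1 @ bit 0 → (0xb2>>0)&0x1 = 0x0

89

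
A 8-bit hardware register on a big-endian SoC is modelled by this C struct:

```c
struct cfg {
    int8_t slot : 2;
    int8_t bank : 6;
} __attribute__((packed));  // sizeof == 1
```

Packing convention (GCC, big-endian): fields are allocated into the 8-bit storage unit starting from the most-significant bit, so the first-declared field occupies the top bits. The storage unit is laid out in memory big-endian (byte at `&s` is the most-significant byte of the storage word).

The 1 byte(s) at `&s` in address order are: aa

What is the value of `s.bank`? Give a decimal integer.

[0]=0xaa (big-endian) → word 0xaa
slot:2 @ bit 6 → (0xaa>>6)&0x3 = 0x2
bank:6 @ bit 0 → (0xaa>>0)&0x3f = 0x2a  ←
bank signed 6b, MSB=1: 42 - 64 = -22

-22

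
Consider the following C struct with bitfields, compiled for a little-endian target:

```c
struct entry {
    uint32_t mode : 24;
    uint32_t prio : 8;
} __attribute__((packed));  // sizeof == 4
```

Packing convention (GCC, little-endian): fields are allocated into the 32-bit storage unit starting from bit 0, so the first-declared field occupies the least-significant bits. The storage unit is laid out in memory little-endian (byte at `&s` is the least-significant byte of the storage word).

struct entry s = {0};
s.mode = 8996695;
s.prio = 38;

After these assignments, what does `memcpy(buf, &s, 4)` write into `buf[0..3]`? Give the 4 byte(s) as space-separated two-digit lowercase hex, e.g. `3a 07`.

mode:24 = 8996695 → 0x894757 << 0 → word 0x00894757
prio:8 = 38 → 0x26 << 24 → word 0x26894757
word = 0x26894757 → little-endian bytes:
  [0]=0x57  [1]=0x47  [2]=0x89  [3]=0x26

57 47 89 26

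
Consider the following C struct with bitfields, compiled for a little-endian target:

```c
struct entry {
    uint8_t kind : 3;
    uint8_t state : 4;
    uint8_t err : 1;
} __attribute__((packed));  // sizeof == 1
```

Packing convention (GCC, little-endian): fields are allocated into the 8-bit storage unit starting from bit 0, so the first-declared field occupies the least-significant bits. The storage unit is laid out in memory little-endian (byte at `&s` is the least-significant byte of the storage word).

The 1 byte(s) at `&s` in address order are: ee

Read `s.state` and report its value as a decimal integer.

13

[0]=0xee (little-endian) → word 0xee
kind:3 @ bit 0 → (0xee>>0)&0x7 = 0x6
state:4 @ bit 3 → (0xee>>3)&0xf = 0xd  ←
err:1 @ bit 7 → (0xee>>7)&0x1 = 0x1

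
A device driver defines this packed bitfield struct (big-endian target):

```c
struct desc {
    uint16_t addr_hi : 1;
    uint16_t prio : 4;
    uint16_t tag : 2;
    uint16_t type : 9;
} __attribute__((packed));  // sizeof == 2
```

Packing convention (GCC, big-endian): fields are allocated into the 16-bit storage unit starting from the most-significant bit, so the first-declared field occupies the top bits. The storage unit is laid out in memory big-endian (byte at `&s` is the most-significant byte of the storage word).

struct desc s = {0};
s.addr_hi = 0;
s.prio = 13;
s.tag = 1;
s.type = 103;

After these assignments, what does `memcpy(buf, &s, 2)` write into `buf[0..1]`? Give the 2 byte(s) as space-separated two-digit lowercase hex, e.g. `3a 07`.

6a 67

addr_hi (1b) val=0 bits=0x0 at bit 15: 0x0000
prio (4b) val=13 bits=0xd at bit 11: 0x6800
tag (2b) val=1 bits=0x1 at bit 9: 0x6a00
type (9b) val=103 bits=0x67 at bit 0: 0x6a67
word = 0x6a67 → big-endian bytes:
  [0]=0x6a  [1]=0x67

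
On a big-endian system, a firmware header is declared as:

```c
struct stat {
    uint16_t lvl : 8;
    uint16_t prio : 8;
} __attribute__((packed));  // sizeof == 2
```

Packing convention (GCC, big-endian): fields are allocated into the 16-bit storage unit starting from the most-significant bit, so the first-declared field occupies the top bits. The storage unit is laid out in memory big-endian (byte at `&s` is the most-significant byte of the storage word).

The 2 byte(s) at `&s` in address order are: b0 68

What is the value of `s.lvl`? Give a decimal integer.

176

[0]=0xb0 [1]=0x68 (big-endian) → word 0xb068
lvl [8+:8] = (word>>8) & 0xff = 176  ←
prio [0+:8] = (word>>0) & 0xff = 104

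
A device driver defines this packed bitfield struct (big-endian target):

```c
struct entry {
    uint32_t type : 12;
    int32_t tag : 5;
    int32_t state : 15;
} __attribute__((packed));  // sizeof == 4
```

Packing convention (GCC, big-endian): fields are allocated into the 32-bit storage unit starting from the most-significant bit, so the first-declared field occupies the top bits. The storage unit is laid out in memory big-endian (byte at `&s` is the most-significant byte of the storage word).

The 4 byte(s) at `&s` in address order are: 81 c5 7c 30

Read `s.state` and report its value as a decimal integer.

[0]=0x81 [1]=0xc5 [2]=0x7c [3]=0x30 (big-endian) → word 0x81c57c30
type:12 @ bit 20 → (0x81c57c30>>20)&0xfff = 0x81c
tag:5 @ bit 15 → (0x81c57c30>>15)&0x1f = 0xa
state:15 @ bit 0 → (0x81c57c30>>0)&0x7fff = 0x7c30  ←
state signed 15b, MSB=1: 31792 - 32768 = -976

-976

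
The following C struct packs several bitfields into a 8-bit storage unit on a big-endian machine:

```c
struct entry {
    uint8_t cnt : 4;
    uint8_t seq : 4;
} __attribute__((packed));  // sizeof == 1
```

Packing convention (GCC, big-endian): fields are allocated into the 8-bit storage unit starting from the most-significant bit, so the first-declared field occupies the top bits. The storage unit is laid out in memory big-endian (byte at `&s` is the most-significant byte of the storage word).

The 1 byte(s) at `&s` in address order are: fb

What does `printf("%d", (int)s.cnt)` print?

[0]=0xfb (big-endian) → word 0xfb
cnt [4+:4] = (word>>4) & 0xf = 15  ←
seq [0+:4] = (word>>0) & 0xf = 11

15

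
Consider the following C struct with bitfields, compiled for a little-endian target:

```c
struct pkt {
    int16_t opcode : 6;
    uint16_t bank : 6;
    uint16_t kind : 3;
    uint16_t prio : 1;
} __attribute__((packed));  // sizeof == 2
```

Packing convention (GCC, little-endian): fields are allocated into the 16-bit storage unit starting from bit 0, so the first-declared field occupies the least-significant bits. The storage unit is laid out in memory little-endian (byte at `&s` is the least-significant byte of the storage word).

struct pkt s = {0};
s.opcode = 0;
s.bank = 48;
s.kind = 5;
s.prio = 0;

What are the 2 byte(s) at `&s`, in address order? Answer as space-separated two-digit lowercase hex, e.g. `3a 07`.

00 5c

opcode (6b) val=0 bits=0x0 at bit 0: 0x0000
bank (6b) val=48 bits=0x30 at bit 6: 0x0c00
kind (3b) val=5 bits=0x5 at bit 12: 0x5c00
prio (1b) val=0 bits=0x0 at bit 15: 0x5c00
word = 0x5c00 → little-endian bytes:
  [0]=0x00  [1]=0x5c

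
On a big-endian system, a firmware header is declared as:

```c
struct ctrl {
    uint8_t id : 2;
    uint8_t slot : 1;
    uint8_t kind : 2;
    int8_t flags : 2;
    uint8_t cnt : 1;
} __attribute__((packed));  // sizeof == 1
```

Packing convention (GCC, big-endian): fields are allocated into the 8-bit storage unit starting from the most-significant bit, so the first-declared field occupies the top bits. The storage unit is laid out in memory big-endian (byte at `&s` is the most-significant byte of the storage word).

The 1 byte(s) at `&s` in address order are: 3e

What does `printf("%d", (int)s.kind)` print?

[0]=0x3e (big-endian) → word 0x3e
id:2 @ bit 6 → (0x3e>>6)&0x3 = 0x0
slot:1 @ bit 5 → (0x3e>>5)&0x1 = 0x1
kind:2 @ bit 3 → (0x3e>>3)&0x3 = 0x3  ←
flags:2 @ bit 1 → (0x3e>>1)&0x3 = 0x3
cnt:1 @ bit 0 → (0x3e>>0)&0x1 = 0x0

3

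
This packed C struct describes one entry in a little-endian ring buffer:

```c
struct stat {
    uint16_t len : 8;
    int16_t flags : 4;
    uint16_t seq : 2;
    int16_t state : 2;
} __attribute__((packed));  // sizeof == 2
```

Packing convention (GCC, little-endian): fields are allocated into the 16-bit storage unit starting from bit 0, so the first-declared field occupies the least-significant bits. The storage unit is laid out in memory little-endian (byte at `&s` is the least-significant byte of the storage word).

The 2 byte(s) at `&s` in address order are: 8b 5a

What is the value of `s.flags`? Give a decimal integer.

-6

[0]=0x8b [1]=0x5a (little-endian) → word 0x5a8b
len [0+:8] = (word>>0) & 0xff = 139
flags [8+:4] = (word>>8) & 0xf = 10  ←
seq [12+:2] = (word>>12) & 0x3 = 1
state [14+:2] = (word>>14) & 0x3 = 1
flags signed 4b, MSB=1: 10 - 16 = -6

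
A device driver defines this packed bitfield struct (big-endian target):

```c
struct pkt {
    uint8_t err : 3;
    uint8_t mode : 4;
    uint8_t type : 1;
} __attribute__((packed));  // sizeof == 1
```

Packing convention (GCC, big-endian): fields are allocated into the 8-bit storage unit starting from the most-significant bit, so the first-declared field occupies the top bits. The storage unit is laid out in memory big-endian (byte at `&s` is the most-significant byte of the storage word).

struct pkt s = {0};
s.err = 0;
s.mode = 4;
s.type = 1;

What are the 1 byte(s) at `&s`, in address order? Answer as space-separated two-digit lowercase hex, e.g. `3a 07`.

09

[5+:3] err=0 & 0x7 = 0x0; word=0x00
[1+:4] mode=4 & 0xf = 0x4; word=0x08
[0+:1] type=1 & 0x1 = 0x1; word=0x09
word = 0x09 → big-endian bytes:
  [0]=0x09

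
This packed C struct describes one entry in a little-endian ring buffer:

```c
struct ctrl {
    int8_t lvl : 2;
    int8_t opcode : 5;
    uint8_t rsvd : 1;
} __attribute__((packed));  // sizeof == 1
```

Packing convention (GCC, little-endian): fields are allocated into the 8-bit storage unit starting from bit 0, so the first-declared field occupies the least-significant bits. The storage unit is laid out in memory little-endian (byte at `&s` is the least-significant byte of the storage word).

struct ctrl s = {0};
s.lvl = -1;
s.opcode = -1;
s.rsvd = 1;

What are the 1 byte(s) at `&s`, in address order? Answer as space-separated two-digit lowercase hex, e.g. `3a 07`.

[0+:2] lvl=-1 & 0x3 = 0x3; word=0x03
[2+:5] opcode=-1 & 0x1f = 0x1f; word=0x7f
[7+:1] rsvd=1 & 0x1 = 0x1; word=0xff
word = 0xff → little-endian bytes:
  [0]=0xff

ff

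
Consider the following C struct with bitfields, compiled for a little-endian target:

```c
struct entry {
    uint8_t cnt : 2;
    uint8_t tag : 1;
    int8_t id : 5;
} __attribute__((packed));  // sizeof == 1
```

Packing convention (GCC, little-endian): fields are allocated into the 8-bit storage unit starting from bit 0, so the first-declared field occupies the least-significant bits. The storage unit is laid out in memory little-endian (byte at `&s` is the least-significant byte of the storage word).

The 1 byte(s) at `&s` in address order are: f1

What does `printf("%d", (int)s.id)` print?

-2

[0]=0xf1 (little-endian) → word 0xf1
cnt:2 @ bit 0 → (0xf1>>0)&0x3 = 0x1
tag:1 @ bit 2 → (0xf1>>2)&0x1 = 0x0
id:5 @ bit 3 → (0xf1>>3)&0x1f = 0x1e  ←
id signed 5b, MSB=1: 30 - 32 = -2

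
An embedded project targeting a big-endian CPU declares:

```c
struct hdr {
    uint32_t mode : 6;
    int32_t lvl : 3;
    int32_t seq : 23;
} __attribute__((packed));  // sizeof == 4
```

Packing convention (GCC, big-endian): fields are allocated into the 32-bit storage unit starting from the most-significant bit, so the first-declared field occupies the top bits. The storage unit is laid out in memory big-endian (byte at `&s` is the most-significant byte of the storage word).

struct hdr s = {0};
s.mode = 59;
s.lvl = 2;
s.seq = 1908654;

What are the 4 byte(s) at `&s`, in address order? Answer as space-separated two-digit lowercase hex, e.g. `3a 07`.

[26+:6] mode=59 & 0x3f = 0x3b; word=0xec000000
[23+:3] lvl=2 & 0x7 = 0x2; word=0xed000000
[0+:23] seq=1908654 & 0x7fffff = 0x1d1fae; word=0xed1d1fae
word = 0xed1d1fae → big-endian bytes:
  [0]=0xed  [1]=0x1d  [2]=0x1f  [3]=0xae

ed 1d 1f ae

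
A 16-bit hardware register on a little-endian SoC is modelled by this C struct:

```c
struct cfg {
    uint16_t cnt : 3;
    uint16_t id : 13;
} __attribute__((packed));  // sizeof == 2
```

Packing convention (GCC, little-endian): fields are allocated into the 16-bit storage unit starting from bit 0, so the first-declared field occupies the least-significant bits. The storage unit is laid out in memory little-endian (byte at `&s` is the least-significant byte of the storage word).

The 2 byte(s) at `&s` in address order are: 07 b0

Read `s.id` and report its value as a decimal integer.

[0]=0x07 [1]=0xb0 (little-endian) → word 0xb007
cnt:3 @ bit 0 → (0xb007>>0)&0x7 = 0x7
id:13 @ bit 3 → (0xb007>>3)&0x1fff = 0x1600  ←

5632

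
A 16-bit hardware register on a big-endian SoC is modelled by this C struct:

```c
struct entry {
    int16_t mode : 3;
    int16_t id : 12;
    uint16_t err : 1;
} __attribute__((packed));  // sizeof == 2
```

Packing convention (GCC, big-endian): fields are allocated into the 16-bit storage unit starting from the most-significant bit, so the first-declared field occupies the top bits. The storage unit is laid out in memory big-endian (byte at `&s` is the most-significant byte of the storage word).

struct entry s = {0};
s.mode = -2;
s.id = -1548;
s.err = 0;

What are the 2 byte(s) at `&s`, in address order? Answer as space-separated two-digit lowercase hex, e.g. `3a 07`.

[13+:3] mode=-2 & 0x7 = 0x6; word=0xc000
[1+:12] id=-1548 & 0xfff = 0x9f4; word=0xd3e8
[0+:1] err=0 & 0x1 = 0x0; word=0xd3e8
word = 0xd3e8 → big-endian bytes:
  [0]=0xd3  [1]=0xe8

d3 e8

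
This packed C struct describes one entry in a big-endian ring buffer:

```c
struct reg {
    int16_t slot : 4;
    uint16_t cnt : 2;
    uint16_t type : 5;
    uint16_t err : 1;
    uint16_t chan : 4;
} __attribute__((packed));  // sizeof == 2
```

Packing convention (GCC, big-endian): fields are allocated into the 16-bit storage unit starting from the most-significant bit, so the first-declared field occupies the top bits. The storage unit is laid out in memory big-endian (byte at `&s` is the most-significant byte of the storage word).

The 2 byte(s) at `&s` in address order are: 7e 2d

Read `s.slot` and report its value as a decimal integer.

[0]=0x7e [1]=0x2d (big-endian) → word 0x7e2d
slot:4 @ bit 12 → (0x7e2d>>12)&0xf = 0x7  ←
cnt:2 @ bit 10 → (0x7e2d>>10)&0x3 = 0x3
type:5 @ bit 5 → (0x7e2d>>5)&0x1f = 0x11
err:1 @ bit 4 → (0x7e2d>>4)&0x1 = 0x0
chan:4 @ bit 0 → (0x7e2d>>0)&0xf = 0xd
slot signed 4b, MSB=0: value = 7

7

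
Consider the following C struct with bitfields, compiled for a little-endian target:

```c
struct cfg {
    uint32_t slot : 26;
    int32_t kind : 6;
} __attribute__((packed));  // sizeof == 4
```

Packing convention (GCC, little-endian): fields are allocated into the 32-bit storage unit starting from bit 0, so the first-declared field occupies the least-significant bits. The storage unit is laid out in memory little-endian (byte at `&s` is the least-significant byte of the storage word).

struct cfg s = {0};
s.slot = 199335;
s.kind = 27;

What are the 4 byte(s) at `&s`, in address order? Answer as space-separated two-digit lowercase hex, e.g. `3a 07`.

slot:26 = 199335 → 0x30aa7 << 0 → word 0x00030aa7
kind:6 = 27 → 0x1b << 26 → word 0x6c030aa7
word = 0x6c030aa7 → little-endian bytes:
  [0]=0xa7  [1]=0x0a  [2]=0x03  [3]=0x6c

a7 0a 03 6c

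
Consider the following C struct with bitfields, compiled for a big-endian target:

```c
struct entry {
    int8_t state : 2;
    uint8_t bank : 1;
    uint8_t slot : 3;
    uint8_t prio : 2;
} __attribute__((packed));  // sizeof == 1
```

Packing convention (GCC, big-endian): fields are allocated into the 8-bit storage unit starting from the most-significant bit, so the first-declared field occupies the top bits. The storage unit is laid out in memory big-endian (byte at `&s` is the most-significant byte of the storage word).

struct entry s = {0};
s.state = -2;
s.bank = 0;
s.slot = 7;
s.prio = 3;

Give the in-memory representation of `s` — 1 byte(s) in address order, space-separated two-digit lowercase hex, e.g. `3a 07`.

[6+:2] state=-2 & 0x3 = 0x2; word=0x80
[5+:1] bank=0 & 0x1 = 0x0; word=0x80
[2+:3] slot=7 & 0x7 = 0x7; word=0x9c
[0+:2] prio=3 & 0x3 = 0x3; word=0x9f
word = 0x9f → big-endian bytes:
  [0]=0x9f

9f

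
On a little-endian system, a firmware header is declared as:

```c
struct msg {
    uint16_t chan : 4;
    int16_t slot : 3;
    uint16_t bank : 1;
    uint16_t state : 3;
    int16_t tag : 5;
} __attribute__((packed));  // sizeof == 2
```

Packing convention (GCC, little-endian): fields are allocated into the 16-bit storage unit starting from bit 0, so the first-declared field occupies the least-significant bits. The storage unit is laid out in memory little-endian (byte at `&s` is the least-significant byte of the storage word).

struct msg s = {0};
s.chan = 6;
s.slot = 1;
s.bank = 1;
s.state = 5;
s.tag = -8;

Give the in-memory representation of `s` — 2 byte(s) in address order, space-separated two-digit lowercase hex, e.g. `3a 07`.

96 c5

[0+:4] chan=6 & 0xf = 0x6; word=0x0006
[4+:3] slot=1 & 0x7 = 0x1; word=0x0016
[7+:1] bank=1 & 0x1 = 0x1; word=0x0096
[8+:3] state=5 & 0x7 = 0x5; word=0x0596
[11+:5] tag=-8 & 0x1f = 0x18; word=0xc596
word = 0xc596 → little-endian bytes:
  [0]=0x96  [1]=0xc5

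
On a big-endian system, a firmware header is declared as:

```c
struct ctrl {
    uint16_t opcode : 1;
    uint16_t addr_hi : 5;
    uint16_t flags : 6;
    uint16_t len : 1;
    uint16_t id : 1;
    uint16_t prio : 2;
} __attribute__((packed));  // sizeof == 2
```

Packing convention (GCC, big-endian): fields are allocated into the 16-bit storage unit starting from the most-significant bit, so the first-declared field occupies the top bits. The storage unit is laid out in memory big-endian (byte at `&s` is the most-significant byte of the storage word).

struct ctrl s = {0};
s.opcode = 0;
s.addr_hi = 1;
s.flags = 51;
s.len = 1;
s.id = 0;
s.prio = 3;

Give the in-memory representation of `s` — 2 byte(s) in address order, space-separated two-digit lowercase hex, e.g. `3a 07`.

07 3b

[15+:1] opcode=0 & 0x1 = 0x0; word=0x0000
[10+:5] addr_hi=1 & 0x1f = 0x1; word=0x0400
[4+:6] flags=51 & 0x3f = 0x33; word=0x0730
[3+:1] len=1 & 0x1 = 0x1; word=0x0738
[2+:1] id=0 & 0x1 = 0x0; word=0x0738
[0+:2] prio=3 & 0x3 = 0x3; word=0x073b
word = 0x073b → big-endian bytes:
  [0]=0x07  [1]=0x3b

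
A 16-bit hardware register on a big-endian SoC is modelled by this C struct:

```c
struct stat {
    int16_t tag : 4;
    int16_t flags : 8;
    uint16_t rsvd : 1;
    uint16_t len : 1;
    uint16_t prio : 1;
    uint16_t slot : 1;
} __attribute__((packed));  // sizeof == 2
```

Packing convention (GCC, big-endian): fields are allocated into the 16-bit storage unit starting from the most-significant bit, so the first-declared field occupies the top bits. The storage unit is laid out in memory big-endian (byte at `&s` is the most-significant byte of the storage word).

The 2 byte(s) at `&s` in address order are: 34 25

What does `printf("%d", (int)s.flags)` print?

[0]=0x34 [1]=0x25 (big-endian) → word 0x3425
tag:4 @ bit 12 → (0x3425>>12)&0xf = 0x3
flags:8 @ bit 4 → (0x3425>>4)&0xff = 0x42  ←
rsvd:1 @ bit 3 → (0x3425>>3)&0x1 = 0x0
len:1 @ bit 2 → (0x3425>>2)&0x1 = 0x1
prio:1 @ bit 1 → (0x3425>>1)&0x1 = 0x0
slot:1 @ bit 0 → (0x3425>>0)&0x1 = 0x1
flags signed 8b, MSB=0: value = 66

66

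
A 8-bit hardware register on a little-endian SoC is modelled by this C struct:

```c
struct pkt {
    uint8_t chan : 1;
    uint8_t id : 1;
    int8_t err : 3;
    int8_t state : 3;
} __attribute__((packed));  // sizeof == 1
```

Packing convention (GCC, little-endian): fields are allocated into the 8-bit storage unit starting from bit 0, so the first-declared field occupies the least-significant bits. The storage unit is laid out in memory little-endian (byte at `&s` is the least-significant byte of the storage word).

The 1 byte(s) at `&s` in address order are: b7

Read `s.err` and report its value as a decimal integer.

[0]=0xb7 (little-endian) → word 0xb7
chan:1 @ bit 0 → (0xb7>>0)&0x1 = 0x1
id:1 @ bit 1 → (0xb7>>1)&0x1 = 0x1
err:3 @ bit 2 → (0xb7>>2)&0x7 = 0x5  ←
state:3 @ bit 5 → (0xb7>>5)&0x7 = 0x5
err signed 3b, MSB=1: 5 - 8 = -3

-3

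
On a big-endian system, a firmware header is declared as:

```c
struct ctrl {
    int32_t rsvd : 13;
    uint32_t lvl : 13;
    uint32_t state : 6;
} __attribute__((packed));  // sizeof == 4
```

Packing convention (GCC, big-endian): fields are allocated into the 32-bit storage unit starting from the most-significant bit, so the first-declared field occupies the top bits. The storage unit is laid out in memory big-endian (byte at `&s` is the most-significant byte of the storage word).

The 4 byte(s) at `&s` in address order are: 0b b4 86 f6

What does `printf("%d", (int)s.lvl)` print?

4635

[0]=0x0b [1]=0xb4 [2]=0x86 [3]=0xf6 (big-endian) → word 0x0bb486f6
rsvd [19+:13] = (word>>19) & 0x1fff = 374
lvl [6+:13] = (word>>6) & 0x1fff = 4635  ←
state [0+:6] = (word>>0) & 0x3f = 54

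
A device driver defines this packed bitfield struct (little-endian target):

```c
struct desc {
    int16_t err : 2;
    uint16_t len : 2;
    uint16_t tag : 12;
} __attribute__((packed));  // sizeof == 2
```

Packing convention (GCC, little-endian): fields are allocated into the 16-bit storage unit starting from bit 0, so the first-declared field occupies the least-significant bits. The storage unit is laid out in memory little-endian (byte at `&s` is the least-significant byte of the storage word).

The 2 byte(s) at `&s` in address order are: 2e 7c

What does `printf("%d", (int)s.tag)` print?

[0]=0x2e [1]=0x7c (little-endian) → word 0x7c2e
err [0+:2] = (word>>0) & 0x3 = 2
len [2+:2] = (word>>2) & 0x3 = 3
tag [4+:12] = (word>>4) & 0xfff = 1986  ←

1986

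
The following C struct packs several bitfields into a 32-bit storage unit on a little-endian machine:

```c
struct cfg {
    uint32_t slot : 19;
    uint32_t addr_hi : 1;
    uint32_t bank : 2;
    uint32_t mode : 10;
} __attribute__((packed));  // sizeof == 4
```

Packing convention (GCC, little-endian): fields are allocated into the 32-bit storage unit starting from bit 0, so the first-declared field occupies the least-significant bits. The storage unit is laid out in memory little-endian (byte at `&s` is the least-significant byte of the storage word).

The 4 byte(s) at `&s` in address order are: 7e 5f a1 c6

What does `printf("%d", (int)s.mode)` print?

794

[0]=0x7e [1]=0x5f [2]=0xa1 [3]=0xc6 (little-endian) → word 0xc6a15f7e
slot [0+:19] = (word>>0) & 0x7ffff = 89982
addr_hi [19+:1] = (word>>19) & 0x1 = 0
bank [20+:2] = (word>>20) & 0x3 = 2
mode [22+:10] = (word>>22) & 0x3ff = 794  ←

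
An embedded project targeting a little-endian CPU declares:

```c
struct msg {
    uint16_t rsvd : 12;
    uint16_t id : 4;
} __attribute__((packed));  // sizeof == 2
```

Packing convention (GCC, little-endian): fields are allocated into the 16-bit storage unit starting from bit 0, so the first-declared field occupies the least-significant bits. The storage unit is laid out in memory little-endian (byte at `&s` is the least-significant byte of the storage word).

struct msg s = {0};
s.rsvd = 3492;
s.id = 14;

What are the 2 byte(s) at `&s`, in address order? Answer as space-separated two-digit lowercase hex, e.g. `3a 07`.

a4 ed

[0+:12] rsvd=3492 & 0xfff = 0xda4; word=0x0da4
[12+:4] id=14 & 0xf = 0xe; word=0xeda4
word = 0xeda4 → little-endian bytes:
  [0]=0xa4  [1]=0xed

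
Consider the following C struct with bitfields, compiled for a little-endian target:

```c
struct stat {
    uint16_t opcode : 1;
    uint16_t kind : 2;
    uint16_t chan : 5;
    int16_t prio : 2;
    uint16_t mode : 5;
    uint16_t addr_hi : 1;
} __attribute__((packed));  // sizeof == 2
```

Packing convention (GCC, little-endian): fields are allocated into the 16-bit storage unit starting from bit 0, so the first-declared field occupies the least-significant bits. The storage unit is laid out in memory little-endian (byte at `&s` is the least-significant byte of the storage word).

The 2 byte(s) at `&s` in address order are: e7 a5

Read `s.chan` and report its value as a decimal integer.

28

[0]=0xe7 [1]=0xa5 (little-endian) → word 0xa5e7
opcode [0+:1] = (word>>0) & 0x1 = 1
kind [1+:2] = (word>>1) & 0x3 = 3
chan [3+:5] = (word>>3) & 0x1f = 28  ←
prio [8+:2] = (word>>8) & 0x3 = 1
mode [10+:5] = (word>>10) & 0x1f = 9
addr_hi [15+:1] = (word>>15) & 0x1 = 1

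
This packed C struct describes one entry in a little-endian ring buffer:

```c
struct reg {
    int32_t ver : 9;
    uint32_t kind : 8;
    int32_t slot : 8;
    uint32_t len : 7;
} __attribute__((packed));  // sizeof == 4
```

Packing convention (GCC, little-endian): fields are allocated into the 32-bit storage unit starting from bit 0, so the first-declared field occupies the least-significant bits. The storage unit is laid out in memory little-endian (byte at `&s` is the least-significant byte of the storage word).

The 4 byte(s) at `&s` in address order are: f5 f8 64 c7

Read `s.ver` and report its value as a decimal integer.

[0]=0xf5 [1]=0xf8 [2]=0x64 [3]=0xc7 (little-endian) → word 0xc764f8f5
ver:9 @ bit 0 → (0xc764f8f5>>0)&0x1ff = 0xf5  ←
kind:8 @ bit 9 → (0xc764f8f5>>9)&0xff = 0x7c
slot:8 @ bit 17 → (0xc764f8f5>>17)&0xff = 0xb2
len:7 @ bit 25 → (0xc764f8f5>>25)&0x7f = 0x63
ver signed 9b, MSB=0: value = 245

245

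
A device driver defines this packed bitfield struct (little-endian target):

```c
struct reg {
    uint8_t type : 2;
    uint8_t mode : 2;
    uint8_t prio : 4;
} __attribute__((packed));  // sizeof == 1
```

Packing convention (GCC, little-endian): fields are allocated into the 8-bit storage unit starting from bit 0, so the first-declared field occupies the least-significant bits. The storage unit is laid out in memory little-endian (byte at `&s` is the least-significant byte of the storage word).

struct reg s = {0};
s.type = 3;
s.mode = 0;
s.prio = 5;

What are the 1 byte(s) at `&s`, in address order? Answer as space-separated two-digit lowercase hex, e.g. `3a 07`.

type:2 = 3 → 0x3 << 0 → word 0x03
mode:2 = 0 → 0x0 << 2 → word 0x03
prio:4 = 5 → 0x5 << 4 → word 0x53
word = 0x53 → little-endian bytes:
  [0]=0x53

53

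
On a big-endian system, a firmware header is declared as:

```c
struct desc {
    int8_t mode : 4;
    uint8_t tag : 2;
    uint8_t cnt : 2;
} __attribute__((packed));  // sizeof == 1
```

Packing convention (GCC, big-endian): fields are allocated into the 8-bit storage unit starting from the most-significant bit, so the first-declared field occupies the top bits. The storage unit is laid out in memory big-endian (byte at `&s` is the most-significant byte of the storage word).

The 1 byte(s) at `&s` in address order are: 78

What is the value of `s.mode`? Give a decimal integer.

[0]=0x78 (big-endian) → word 0x78
mode:4 @ bit 4 → (0x78>>4)&0xf = 0x7  ←
tag:2 @ bit 2 → (0x78>>2)&0x3 = 0x2
cnt:2 @ bit 0 → (0x78>>0)&0x3 = 0x0
mode signed 4b, MSB=0: value = 7

7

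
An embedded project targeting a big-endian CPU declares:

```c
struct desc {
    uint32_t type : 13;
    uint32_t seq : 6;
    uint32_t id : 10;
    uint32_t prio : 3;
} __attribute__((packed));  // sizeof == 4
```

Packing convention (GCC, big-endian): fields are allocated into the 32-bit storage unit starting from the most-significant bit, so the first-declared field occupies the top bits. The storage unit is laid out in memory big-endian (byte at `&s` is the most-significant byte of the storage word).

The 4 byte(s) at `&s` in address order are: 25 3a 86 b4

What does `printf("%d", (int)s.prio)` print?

[0]=0x25 [1]=0x3a [2]=0x86 [3]=0xb4 (big-endian) → word 0x253a86b4
type:13 @ bit 19 → (0x253a86b4>>19)&0x1fff = 0x4a7
seq:6 @ bit 13 → (0x253a86b4>>13)&0x3f = 0x14
id:10 @ bit 3 → (0x253a86b4>>3)&0x3ff = 0xd6
prio:3 @ bit 0 → (0x253a86b4>>0)&0x7 = 0x4  ←

4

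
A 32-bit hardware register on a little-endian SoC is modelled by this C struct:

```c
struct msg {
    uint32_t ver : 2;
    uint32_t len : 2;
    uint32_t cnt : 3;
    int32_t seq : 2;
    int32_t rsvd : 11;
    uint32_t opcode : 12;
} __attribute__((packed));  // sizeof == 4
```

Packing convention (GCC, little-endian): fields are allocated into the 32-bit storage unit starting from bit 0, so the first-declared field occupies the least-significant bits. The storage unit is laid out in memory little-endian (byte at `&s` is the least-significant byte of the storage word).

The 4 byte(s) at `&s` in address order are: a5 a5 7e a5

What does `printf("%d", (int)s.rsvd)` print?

-174

[0]=0xa5 [1]=0xa5 [2]=0x7e [3]=0xa5 (little-endian) → word 0xa57ea5a5
ver [0+:2] = (word>>0) & 0x3 = 1
len [2+:2] = (word>>2) & 0x3 = 1
cnt [4+:3] = (word>>4) & 0x7 = 2
seq [7+:2] = (word>>7) & 0x3 = 3
rsvd [9+:11] = (word>>9) & 0x7ff = 1874  ←
opcode [20+:12] = (word>>20) & 0xfff = 2647
rsvd signed 11b, MSB=1: 1874 - 2048 = -174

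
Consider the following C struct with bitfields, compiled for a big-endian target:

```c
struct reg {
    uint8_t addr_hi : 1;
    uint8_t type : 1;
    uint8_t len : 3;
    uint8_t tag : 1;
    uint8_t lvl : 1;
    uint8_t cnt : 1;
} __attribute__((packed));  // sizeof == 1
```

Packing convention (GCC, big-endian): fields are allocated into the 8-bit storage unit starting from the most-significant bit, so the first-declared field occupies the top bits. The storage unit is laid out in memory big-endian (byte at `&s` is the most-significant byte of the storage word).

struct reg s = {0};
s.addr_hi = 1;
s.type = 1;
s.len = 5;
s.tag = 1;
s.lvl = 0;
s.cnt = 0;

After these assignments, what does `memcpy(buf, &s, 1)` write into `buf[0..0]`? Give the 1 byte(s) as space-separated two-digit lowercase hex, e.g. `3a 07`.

addr_hi (1b) val=1 bits=0x1 at bit 7: 0x80
type (1b) val=1 bits=0x1 at bit 6: 0xc0
len (3b) val=5 bits=0x5 at bit 3: 0xe8
tag (1b) val=1 bits=0x1 at bit 2: 0xec
lvl (1b) val=0 bits=0x0 at bit 1: 0xec
cnt (1b) val=0 bits=0x0 at bit 0: 0xec
word = 0xec → big-endian bytes:
  [0]=0xec

ec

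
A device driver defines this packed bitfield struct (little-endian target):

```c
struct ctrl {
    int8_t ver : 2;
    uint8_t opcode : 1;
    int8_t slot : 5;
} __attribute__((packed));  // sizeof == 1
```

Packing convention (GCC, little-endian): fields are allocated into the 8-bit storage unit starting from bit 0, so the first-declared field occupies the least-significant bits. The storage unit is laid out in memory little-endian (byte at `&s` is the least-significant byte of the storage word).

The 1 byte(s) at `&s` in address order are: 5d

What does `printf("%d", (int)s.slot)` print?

[0]=0x5d (little-endian) → word 0x5d
ver [0+:2] = (word>>0) & 0x3 = 1
opcode [2+:1] = (word>>2) & 0x1 = 1
slot [3+:5] = (word>>3) & 0x1f = 11  ←
slot signed 5b, MSB=0: value = 11

11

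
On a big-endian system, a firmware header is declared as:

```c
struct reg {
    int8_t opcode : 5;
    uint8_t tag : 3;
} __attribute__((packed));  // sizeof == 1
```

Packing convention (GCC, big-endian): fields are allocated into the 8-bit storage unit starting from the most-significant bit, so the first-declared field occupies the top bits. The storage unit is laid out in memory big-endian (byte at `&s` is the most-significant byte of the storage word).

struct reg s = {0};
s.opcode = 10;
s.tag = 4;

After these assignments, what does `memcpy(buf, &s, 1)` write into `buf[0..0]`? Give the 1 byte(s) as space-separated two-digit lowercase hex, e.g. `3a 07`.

[3+:5] opcode=10 & 0x1f = 0xa; word=0x50
[0+:3] tag=4 & 0x7 = 0x4; word=0x54
word = 0x54 → big-endian bytes:
  [0]=0x54

54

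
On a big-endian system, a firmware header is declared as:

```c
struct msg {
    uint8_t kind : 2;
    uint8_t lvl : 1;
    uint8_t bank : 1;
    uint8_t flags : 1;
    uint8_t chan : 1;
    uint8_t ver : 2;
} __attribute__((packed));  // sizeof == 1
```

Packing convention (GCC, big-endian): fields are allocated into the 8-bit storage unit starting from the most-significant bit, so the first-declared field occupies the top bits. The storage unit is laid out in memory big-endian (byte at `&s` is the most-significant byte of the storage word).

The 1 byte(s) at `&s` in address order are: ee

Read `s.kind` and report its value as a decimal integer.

[0]=0xee (big-endian) → word 0xee
kind [6+:2] = (word>>6) & 0x3 = 3  ←
lvl [5+:1] = (word>>5) & 0x1 = 1
bank [4+:1] = (word>>4) & 0x1 = 0
flags [3+:1] = (word>>3) & 0x1 = 1
chan [2+:1] = (word>>2) & 0x1 = 1
ver [0+:2] = (word>>0) & 0x3 = 2

3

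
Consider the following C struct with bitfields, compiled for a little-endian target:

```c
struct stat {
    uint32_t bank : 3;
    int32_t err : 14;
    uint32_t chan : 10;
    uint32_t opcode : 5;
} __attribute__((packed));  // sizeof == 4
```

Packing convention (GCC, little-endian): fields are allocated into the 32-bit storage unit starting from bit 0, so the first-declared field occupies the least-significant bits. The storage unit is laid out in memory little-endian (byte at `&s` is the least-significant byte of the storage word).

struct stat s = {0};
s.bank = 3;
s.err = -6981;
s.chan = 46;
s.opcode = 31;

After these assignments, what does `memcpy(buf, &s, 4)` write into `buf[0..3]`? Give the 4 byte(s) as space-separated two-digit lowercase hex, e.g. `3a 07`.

db 25 5d f8

[0+:3] bank=3 & 0x7 = 0x3; word=0x00000003
[3+:14] err=-6981 & 0x3fff = 0x24bb; word=0x000125db
[17+:10] chan=46 & 0x3ff = 0x2e; word=0x005d25db
[27+:5] opcode=31 & 0x1f = 0x1f; word=0xf85d25db
word = 0xf85d25db → little-endian bytes:
  [0]=0xdb  [1]=0x25  [2]=0x5d  [3]=0xf8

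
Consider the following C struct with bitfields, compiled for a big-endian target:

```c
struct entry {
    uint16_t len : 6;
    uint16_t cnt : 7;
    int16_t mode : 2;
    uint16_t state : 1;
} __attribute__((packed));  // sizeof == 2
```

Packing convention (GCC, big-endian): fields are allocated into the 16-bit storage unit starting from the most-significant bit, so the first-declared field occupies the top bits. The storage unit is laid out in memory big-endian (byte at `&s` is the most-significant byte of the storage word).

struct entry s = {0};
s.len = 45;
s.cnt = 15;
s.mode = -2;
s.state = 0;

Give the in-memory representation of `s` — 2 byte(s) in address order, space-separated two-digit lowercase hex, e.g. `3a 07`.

len:6 = 45 → 0x2d << 10 → word 0xb400
cnt:7 = 15 → 0xf << 3 → word 0xb478
mode:2 = -2 → 0x2 << 1 → word 0xb47c
state:1 = 0 → 0x0 << 0 → word 0xb47c
word = 0xb47c → big-endian bytes:
  [0]=0xb4  [1]=0x7c

b4 7c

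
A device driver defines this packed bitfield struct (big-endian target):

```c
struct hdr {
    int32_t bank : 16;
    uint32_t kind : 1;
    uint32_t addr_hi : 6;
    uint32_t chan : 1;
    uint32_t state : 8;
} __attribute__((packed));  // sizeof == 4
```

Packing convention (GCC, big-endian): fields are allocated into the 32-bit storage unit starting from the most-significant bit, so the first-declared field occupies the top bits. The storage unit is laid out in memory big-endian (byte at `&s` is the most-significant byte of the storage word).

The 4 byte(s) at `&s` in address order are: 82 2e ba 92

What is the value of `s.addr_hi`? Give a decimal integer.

[0]=0x82 [1]=0x2e [2]=0xba [3]=0x92 (big-endian) → word 0x822eba92
bank [16+:16] = (word>>16) & 0xffff = 33326
kind [15+:1] = (word>>15) & 0x1 = 1
addr_hi [9+:6] = (word>>9) & 0x3f = 29  ←
chan [8+:1] = (word>>8) & 0x1 = 0
state [0+:8] = (word>>0) & 0xff = 146

29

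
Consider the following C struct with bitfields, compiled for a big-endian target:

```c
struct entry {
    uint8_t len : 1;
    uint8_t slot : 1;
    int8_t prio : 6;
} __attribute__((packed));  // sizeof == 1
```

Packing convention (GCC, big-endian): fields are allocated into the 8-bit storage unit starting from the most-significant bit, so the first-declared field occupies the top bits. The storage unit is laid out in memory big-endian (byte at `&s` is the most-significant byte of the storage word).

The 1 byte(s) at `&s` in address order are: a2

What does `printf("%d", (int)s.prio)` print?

-30

[0]=0xa2 (big-endian) → word 0xa2
len:1 @ bit 7 → (0xa2>>7)&0x1 = 0x1
slot:1 @ bit 6 → (0xa2>>6)&0x1 = 0x0
prio:6 @ bit 0 → (0xa2>>0)&0x3f = 0x22  ←
prio signed 6b, MSB=1: 34 - 64 = -30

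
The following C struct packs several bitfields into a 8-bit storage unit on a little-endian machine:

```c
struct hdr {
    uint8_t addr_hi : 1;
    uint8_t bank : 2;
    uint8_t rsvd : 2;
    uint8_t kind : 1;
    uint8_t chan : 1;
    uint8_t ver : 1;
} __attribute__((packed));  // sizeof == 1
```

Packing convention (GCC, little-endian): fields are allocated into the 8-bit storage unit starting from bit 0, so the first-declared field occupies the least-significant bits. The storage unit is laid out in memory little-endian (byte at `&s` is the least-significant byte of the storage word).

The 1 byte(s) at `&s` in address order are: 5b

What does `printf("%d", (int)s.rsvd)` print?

3

[0]=0x5b (little-endian) → word 0x5b
addr_hi:1 @ bit 0 → (0x5b>>0)&0x1 = 0x1
bank:2 @ bit 1 → (0x5b>>1)&0x3 = 0x1
rsvd:2 @ bit 3 → (0x5b>>3)&0x3 = 0x3  ←
kind:1 @ bit 5 → (0x5b>>5)&0x1 = 0x0
chan:1 @ bit 6 → (0x5b>>6)&0x1 = 0x1
ver:1 @ bit 7 → (0x5b>>7)&0x1 = 0x0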